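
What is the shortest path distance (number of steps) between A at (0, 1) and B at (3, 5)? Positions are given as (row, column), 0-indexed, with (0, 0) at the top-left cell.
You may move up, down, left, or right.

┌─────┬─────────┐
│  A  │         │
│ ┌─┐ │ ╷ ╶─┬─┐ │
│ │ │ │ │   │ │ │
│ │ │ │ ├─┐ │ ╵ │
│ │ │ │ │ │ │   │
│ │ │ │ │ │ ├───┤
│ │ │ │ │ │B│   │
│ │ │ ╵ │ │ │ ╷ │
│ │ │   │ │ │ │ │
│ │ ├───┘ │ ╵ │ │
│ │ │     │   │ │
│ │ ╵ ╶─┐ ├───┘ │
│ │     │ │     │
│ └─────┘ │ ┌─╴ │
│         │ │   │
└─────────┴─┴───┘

Finding path from (0, 1) to (3, 5):
Path: (0,1) → (0,2) → (1,2) → (2,2) → (3,2) → (4,2) → (4,3) → (3,3) → (2,3) → (1,3) → (0,3) → (0,4) → (1,4) → (1,5) → (2,5) → (3,5)
Distance: 15 steps

Solution:

┌─────┬─────────┐
│  A ↓│↱ ↓      │
│ ┌─┐ │ ╷ ╶─┬─┐ │
│ │ │↓│↑│↳ ↓│ │ │
│ │ │ │ ├─┐ │ ╵ │
│ │ │↓│↑│ │↓│   │
│ │ │ │ │ │ ├───┤
│ │ │↓│↑│ │B│   │
│ │ │ ╵ │ │ │ ╷ │
│ │ │↳ ↑│ │ │ │ │
│ │ ├───┘ │ ╵ │ │
│ │ │     │   │ │
│ │ ╵ ╶─┐ ├───┘ │
│ │     │ │     │
│ └─────┘ │ ┌─╴ │
│         │ │   │
└─────────┴─┴───┘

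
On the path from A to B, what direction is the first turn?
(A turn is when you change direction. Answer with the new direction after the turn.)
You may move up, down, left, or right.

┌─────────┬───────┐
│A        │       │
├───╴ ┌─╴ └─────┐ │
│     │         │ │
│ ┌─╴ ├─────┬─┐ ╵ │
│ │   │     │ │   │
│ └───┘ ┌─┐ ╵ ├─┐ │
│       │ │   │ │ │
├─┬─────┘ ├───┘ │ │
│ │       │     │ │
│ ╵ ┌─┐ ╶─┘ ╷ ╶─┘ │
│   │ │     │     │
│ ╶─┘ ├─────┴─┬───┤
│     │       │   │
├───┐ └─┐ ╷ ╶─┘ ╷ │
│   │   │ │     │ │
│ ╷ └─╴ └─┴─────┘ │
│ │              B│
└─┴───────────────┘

Directions: right, right, right, right, down, right, right, right, down, right, down, down, down, left, left, up, left, down, left, left, up, left, left, down, left, down, right, right, down, right, down, right, right, right, right, right
First turn direction: down

Solution:

┌─────────┬───────┐
│A → → → ↓│       │
├───╴ ┌─╴ └─────┐ │
│     │  ↳ → → ↓│ │
│ ┌─╴ ├─────┬─┐ ╵ │
│ │   │     │ │↳ ↓│
│ └───┘ ┌─┐ ╵ ├─┐ │
│       │ │   │ │↓│
├─┬─────┘ ├───┘ │ │
│ │↓ ← ↰  │↓ ↰  │↓│
│ ╵ ┌─┐ ╶─┘ ╷ ╶─┘ │
│↓ ↲│ │↑ ← ↲│↑ ← ↲│
│ ╶─┘ ├─────┴─┬───┤
│↳ → ↓│       │   │
├───┐ └─┐ ╷ ╶─┘ ╷ │
│   │↳ ↓│ │     │ │
│ ╷ └─╴ └─┴─────┘ │
│ │    ↳ → → → → B│
└─┴───────────────┘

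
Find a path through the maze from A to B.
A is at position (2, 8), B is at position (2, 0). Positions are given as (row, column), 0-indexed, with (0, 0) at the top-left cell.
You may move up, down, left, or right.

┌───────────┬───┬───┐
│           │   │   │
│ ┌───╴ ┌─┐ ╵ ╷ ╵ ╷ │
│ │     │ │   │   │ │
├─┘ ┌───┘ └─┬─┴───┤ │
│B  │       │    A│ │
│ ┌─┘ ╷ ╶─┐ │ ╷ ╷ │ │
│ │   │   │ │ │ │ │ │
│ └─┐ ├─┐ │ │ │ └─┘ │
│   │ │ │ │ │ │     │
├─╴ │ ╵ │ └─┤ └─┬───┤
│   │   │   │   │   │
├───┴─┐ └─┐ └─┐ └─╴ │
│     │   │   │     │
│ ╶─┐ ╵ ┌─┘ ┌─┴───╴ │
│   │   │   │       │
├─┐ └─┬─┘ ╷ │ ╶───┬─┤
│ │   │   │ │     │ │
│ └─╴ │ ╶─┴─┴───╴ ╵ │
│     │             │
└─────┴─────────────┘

Finding the shortest path from (2, 8) to (2, 0):
Path length: 24 steps
Directions: left → down → down → right → right → up → up → up → up → left → down → left → up → left → down → left → up → left → left → down → left → left → down → left

Solution:

┌───────────┬───┬───┐
│      ↓ ← ↰│↓ ↰│↓ ↰│
│ ┌───╴ ┌─┐ ╵ ╷ ╵ ╷ │
│ │↓ ← ↲│ │↑ ↲│↑ ↲│↑│
├─┘ ┌───┘ └─┬─┴───┤ │
│B ↲│       │  ↓ A│↑│
│ ┌─┘ ╷ ╶─┐ │ ╷ ╷ │ │
│ │   │   │ │ │↓│ │↑│
│ └─┐ ├─┐ │ │ │ └─┘ │
│   │ │ │ │ │ │↳ → ↑│
├─╴ │ ╵ │ └─┤ └─┬───┤
│   │   │   │   │   │
├───┴─┐ └─┐ └─┐ └─╴ │
│     │   │   │     │
│ ╶─┐ ╵ ┌─┘ ┌─┴───╴ │
│   │   │   │       │
├─┐ └─┬─┘ ╷ │ ╶───┬─┤
│ │   │   │ │     │ │
│ └─╴ │ ╶─┴─┴───╴ ╵ │
│     │             │
└─────┴─────────────┘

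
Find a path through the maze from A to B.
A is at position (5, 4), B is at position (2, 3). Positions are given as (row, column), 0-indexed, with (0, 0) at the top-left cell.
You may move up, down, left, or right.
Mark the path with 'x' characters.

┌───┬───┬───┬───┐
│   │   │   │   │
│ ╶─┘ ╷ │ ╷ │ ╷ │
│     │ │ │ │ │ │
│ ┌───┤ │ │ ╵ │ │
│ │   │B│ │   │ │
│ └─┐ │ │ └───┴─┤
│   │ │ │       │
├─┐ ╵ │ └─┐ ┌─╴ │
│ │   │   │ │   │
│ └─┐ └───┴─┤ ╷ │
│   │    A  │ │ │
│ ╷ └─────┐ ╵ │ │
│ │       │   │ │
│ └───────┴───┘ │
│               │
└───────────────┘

Finding the shortest path from (5, 4) to (2, 3):
Path length: 14 steps
Directions: left → left → up → left → up → left → up → up → right → right → up → right → down → down

Solution:

┌───┬───┬───┬───┐
│   │x x│   │   │
│ ╶─┘ ╷ │ ╷ │ ╷ │
│x x x│x│ │ │ │ │
│ ┌───┤ │ │ ╵ │ │
│x│   │B│ │   │ │
│ └─┐ │ │ └───┴─┤
│x x│ │ │       │
├─┐ ╵ │ └─┐ ┌─╴ │
│ │x x│   │ │   │
│ └─┐ └───┴─┤ ╷ │
│   │x x A  │ │ │
│ ╷ └─────┐ ╵ │ │
│ │       │   │ │
│ └───────┴───┘ │
│               │
└───────────────┘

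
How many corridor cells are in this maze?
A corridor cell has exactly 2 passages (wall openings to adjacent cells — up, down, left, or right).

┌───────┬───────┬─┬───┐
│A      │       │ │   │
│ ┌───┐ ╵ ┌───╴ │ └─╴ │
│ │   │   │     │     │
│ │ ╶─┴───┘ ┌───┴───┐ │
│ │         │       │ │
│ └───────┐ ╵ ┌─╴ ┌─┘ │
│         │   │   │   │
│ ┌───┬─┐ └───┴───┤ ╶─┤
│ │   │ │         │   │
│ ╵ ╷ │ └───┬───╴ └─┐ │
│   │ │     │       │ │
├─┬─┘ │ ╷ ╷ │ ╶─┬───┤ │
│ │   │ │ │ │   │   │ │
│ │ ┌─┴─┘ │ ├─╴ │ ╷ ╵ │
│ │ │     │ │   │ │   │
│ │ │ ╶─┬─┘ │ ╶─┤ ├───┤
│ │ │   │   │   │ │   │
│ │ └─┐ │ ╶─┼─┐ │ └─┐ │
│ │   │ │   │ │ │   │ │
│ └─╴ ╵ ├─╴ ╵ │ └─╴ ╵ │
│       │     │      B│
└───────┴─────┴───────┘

Counting cells with exactly 2 passages:
Total corridor cells: 99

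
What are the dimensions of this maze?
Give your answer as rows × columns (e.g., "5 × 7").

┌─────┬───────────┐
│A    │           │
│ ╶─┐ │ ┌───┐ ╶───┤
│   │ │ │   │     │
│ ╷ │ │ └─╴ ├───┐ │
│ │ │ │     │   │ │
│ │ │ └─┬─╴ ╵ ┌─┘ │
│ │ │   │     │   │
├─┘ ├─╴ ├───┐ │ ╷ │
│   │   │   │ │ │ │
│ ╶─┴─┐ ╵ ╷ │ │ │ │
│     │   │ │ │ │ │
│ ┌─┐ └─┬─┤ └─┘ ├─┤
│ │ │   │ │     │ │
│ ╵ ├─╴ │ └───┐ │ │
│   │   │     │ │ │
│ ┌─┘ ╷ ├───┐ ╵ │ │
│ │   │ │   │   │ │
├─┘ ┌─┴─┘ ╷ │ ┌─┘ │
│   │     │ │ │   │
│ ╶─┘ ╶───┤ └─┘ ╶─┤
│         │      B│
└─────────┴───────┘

Counting the maze dimensions:
Rows (vertical): 11
Columns (horizontal): 9
Dimensions: 11 × 9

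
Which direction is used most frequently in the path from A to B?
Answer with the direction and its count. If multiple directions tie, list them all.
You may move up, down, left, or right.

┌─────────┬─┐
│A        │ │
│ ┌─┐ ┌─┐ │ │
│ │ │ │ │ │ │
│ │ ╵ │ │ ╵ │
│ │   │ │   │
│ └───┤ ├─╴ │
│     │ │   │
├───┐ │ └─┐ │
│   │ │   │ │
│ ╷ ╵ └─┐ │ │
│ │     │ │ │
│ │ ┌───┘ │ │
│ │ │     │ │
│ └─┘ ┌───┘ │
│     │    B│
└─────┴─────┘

Directions: right, right, right, right, down, down, right, down, down, down, down, down
Counts: {'right': 5, 'down': 7}
Most common: down (7 times)

Solution:

┌─────────┬─┐
│A → → → ↓│ │
│ ┌─┐ ┌─┐ │ │
│ │ │ │ │↓│ │
│ │ ╵ │ │ ╵ │
│ │   │ │↳ ↓│
│ └───┤ ├─╴ │
│     │ │  ↓│
├───┐ │ └─┐ │
│   │ │   │↓│
│ ╷ ╵ └─┐ │ │
│ │     │ │↓│
│ │ ┌───┘ │ │
│ │ │     │↓│
│ └─┘ ┌───┘ │
│     │    B│
└─────┴─────┘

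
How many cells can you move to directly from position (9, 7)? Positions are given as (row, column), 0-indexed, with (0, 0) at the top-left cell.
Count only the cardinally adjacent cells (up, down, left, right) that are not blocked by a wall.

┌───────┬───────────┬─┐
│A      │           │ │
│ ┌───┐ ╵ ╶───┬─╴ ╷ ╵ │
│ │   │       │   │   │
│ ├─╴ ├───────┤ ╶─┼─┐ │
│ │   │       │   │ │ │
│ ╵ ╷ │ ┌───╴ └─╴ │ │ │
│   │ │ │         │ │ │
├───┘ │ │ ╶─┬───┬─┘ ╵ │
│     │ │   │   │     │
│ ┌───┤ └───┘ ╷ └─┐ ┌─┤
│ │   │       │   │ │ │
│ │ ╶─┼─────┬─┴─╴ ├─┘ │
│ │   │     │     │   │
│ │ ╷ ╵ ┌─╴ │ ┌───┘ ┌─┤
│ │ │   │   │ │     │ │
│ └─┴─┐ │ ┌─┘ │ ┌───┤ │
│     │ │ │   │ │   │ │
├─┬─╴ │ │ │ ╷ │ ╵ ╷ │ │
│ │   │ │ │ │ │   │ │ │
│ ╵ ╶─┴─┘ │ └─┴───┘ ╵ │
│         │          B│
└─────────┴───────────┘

Checking passable neighbors of (9, 7):
Neighbors: (8, 7), (9, 8)
Count: 2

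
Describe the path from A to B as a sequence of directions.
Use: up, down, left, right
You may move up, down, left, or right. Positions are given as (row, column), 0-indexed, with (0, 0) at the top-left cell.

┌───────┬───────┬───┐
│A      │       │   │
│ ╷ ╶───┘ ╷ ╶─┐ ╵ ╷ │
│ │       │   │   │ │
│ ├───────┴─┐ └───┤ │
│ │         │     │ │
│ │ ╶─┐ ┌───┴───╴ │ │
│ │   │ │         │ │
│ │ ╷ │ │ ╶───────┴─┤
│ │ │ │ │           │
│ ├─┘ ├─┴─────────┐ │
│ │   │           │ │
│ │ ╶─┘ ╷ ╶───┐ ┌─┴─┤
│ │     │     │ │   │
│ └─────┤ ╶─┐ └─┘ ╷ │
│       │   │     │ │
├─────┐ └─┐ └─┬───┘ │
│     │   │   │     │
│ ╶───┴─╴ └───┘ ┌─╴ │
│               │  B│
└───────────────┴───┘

Finding the path and converting it to directions:
Path through cells: (0,0) → (1,0) → (2,0) → (3,0) → (4,0) → (5,0) → (6,0) → (7,0) → (7,1) → (7,2) → (7,3) → (8,3) → (8,4) → (9,4) → (9,5) → (9,6) → (9,7) → (8,7) → (8,8) → (8,9) → (9,9)
Directions: down, down, down, down, down, down, down, right, right, right, down, right, down, right, right, right, up, right, right, down

Solution:

┌───────┬───────┬───┐
│A      │       │   │
│ ╷ ╶───┘ ╷ ╶─┐ ╵ ╷ │
│↓│       │   │   │ │
│ ├───────┴─┐ └───┤ │
│↓│         │     │ │
│ │ ╶─┐ ┌───┴───╴ │ │
│↓│   │ │         │ │
│ │ ╷ │ │ ╶───────┴─┤
│↓│ │ │ │           │
│ ├─┘ ├─┴─────────┐ │
│↓│   │           │ │
│ │ ╶─┘ ╷ ╶───┐ ┌─┴─┤
│↓│     │     │ │   │
│ └─────┤ ╶─┐ └─┘ ╷ │
│↳ → → ↓│   │     │ │
├─────┐ └─┐ └─┬───┘ │
│     │↳ ↓│   │↱ → ↓│
│ ╶───┴─╴ └───┘ ┌─╴ │
│        ↳ → → ↑│  B│
└───────────────┴───┘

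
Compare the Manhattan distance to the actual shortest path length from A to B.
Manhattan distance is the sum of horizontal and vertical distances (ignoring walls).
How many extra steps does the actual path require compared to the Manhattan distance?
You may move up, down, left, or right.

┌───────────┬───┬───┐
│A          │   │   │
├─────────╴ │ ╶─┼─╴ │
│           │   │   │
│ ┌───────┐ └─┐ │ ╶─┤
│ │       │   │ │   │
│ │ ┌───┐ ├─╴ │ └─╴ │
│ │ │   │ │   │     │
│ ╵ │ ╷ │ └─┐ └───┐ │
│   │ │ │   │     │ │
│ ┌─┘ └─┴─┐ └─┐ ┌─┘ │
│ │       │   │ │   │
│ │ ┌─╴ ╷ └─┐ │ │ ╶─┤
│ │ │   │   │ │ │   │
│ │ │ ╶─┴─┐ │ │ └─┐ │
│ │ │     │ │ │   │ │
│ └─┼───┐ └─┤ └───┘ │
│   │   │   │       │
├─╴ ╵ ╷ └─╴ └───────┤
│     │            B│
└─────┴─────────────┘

Manhattan distance: |9 - 0| + |9 - 0| = 18
Actual path length: 30
Extra steps: 30 - 18 = 12

Solution:

┌───────────┬───┬───┐
│A → → → → ↓│   │   │
├─────────╴ │ ╶─┼─╴ │
│↓ ← ← ← ← ↲│   │   │
│ ┌───────┐ └─┐ │ ╶─┤
│↓│       │   │ │   │
│ │ ┌───┐ ├─╴ │ └─╴ │
│↓│ │   │ │   │     │
│ ╵ │ ╷ │ └─┐ └───┐ │
│↓  │ │ │   │     │ │
│ ┌─┘ └─┴─┐ └─┐ ┌─┘ │
│↓│       │   │ │   │
│ │ ┌─╴ ╷ └─┐ │ │ ╶─┤
│↓│ │   │   │ │ │   │
│ │ │ ╶─┴─┐ │ │ └─┐ │
│↓│ │     │ │ │   │ │
│ └─┼───┐ └─┤ └───┘ │
│↳ ↓│↱ ↓│   │       │
├─╴ ╵ ╷ └─╴ └───────┤
│  ↳ ↑│↳ → → → → → B│
└─────┴─────────────┘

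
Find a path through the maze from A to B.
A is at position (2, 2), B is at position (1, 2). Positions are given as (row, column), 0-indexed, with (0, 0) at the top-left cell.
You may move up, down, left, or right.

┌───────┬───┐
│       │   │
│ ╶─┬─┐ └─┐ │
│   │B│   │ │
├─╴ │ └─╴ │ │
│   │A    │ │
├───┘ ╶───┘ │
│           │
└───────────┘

Finding the shortest path from (2, 2) to (1, 2):
Path length: 1 steps
Directions: up

Solution:

┌───────┬───┐
│       │   │
│ ╶─┬─┐ └─┐ │
│   │B│   │ │
├─╴ │ └─╴ │ │
│   │A    │ │
├───┘ ╶───┘ │
│           │
└───────────┘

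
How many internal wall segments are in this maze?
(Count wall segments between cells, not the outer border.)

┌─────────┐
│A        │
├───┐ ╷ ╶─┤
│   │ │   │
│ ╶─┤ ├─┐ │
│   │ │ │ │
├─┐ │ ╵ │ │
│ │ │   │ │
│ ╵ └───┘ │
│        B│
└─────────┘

Counting internal wall segments:
Total internal walls: 16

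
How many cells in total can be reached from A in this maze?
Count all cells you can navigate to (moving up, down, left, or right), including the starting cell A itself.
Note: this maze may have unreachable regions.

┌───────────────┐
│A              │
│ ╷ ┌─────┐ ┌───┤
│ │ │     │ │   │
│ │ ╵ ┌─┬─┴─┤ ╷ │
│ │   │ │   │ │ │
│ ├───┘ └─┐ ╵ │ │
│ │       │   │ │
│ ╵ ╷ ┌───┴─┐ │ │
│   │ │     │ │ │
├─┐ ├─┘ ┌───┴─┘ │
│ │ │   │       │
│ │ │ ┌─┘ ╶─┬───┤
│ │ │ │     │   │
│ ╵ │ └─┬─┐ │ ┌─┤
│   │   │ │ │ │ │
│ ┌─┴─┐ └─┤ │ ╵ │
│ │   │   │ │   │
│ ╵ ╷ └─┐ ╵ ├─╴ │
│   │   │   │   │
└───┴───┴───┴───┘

Using BFS/flood-fill to find all reachable cells from A:
Maze size: 10 × 8 = 80 total cells
41 cell(s) are walled off and cannot be reached from A.
Reachable cells: 39

Reachable region (· marks reachable cells):

┌───────────────┐
│A · · · · · · ·│
│ ╷ ┌─────┐ ┌───┤
│·│·│· · ·│·│   │
│ │ ╵ ┌─┬─┴─┤ ╷ │
│·│· ·│·│   │ │ │
│ ├───┘ └─┐ ╵ │ │
│·│· · · ·│   │ │
│ ╵ ╷ ┌───┴─┐ │ │
│· ·│·│     │ │ │
├─┐ ├─┘ ┌───┴─┘ │
│·│·│   │       │
│ │ │ ┌─┘ ╶─┬───┤
│·│·│ │     │   │
│ ╵ │ └─┬─┐ │ ┌─┤
│· ·│   │ │ │ │ │
│ ┌─┴─┐ └─┤ │ ╵ │
│·│· ·│   │ │   │
│ ╵ ╷ └─┐ ╵ ├─╴ │
│· ·│· ·│   │   │
└───┴───┴───┴───┘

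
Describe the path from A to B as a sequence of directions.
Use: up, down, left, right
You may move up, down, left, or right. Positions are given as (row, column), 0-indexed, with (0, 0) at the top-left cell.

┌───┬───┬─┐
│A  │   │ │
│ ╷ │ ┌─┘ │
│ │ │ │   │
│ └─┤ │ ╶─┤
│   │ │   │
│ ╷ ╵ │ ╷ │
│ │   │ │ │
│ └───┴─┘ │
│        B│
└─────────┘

Finding the path and converting it to directions:
Path through cells: (0,0) → (1,0) → (2,0) → (3,0) → (4,0) → (4,1) → (4,2) → (4,3) → (4,4)
Directions: down, down, down, down, right, right, right, right

Solution:

┌───┬───┬─┐
│A  │   │ │
│ ╷ │ ┌─┘ │
│↓│ │ │   │
│ └─┤ │ ╶─┤
│↓  │ │   │
│ ╷ ╵ │ ╷ │
│↓│   │ │ │
│ └───┴─┘ │
│↳ → → → B│
└─────────┘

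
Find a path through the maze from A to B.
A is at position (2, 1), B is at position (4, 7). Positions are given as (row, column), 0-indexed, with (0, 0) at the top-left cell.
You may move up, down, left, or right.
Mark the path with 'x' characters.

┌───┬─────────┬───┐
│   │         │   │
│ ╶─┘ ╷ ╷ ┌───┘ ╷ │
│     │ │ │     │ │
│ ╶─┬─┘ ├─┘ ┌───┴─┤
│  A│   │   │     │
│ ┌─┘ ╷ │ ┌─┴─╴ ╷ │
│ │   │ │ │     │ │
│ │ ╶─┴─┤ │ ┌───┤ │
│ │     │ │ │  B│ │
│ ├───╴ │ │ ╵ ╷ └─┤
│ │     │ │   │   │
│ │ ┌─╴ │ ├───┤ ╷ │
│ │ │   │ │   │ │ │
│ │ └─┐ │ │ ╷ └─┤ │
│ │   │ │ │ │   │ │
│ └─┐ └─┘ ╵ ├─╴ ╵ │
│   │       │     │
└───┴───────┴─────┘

Finding the shortest path from (2, 1) to (4, 7):
Path length: 36 steps
Directions: left → up → right → right → up → right → down → down → left → down → left → down → right → right → down → left → left → down → down → right → down → right → right → right → up → up → right → down → right → down → right → up → up → up → left → up

Solution:

┌───┬─────────┬───┐
│   │x x      │   │
│ ╶─┘ ╷ ╷ ┌───┘ ╷ │
│x x x│x│ │     │ │
│ ╶─┬─┘ ├─┘ ┌───┴─┤
│x A│x x│   │     │
│ ┌─┘ ╷ │ ┌─┴─╴ ╷ │
│ │x x│ │ │     │ │
│ │ ╶─┴─┤ │ ┌───┤ │
│ │x x x│ │ │  B│ │
│ ├───╴ │ │ ╵ ╷ └─┤
│ │x x x│ │   │x x│
│ │ ┌─╴ │ ├───┤ ╷ │
│ │x│   │ │x x│ │x│
│ │ └─┐ │ │ ╷ └─┤ │
│ │x x│ │ │x│x x│x│
│ └─┐ └─┘ ╵ ├─╴ ╵ │
│   │x x x x│  x x│
└───┴───────┴─────┘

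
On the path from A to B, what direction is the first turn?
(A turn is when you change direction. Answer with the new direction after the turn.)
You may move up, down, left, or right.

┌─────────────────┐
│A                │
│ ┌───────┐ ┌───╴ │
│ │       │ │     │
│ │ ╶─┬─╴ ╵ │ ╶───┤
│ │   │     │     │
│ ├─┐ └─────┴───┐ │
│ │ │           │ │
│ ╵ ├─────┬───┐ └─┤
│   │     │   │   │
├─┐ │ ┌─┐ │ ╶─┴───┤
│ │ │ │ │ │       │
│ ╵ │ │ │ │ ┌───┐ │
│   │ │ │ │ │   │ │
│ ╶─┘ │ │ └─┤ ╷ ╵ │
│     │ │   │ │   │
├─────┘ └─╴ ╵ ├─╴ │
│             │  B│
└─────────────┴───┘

Directions: down, down, down, down, right, down, down, left, down, right, right, up, up, up, right, right, down, down, down, right, down, right, up, up, right, down, right, down
First turn direction: right

Solution:

┌─────────────────┐
│A                │
│ ┌───────┐ ┌───╴ │
│↓│       │ │     │
│ │ ╶─┬─╴ ╵ │ ╶───┤
│↓│   │     │     │
│ ├─┐ └─────┴───┐ │
│↓│ │           │ │
│ ╵ ├─────┬───┐ └─┤
│↳ ↓│↱ → ↓│   │   │
├─┐ │ ┌─┐ │ ╶─┴───┤
│ │↓│↑│ │↓│       │
│ ╵ │ │ │ │ ┌───┐ │
│↓ ↲│↑│ │↓│ │↱ ↓│ │
│ ╶─┘ │ │ └─┤ ╷ ╵ │
│↳ → ↑│ │↳ ↓│↑│↳ ↓│
├─────┘ └─╴ ╵ ├─╴ │
│          ↳ ↑│  B│
└─────────────┴───┘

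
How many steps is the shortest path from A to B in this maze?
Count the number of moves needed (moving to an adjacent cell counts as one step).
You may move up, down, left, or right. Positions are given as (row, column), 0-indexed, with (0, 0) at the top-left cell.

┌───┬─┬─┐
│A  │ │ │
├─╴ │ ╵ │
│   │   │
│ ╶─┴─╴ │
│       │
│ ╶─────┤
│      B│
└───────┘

Using BFS to find shortest path:
Start: (0, 0), End: (3, 3)
Path found:
(0,0) → (0,1) → (1,1) → (1,0) → (2,0) → (3,0) → (3,1) → (3,2) → (3,3)
Number of steps: 8

Solution:

┌───┬─┬─┐
│A ↓│ │ │
├─╴ │ ╵ │
│↓ ↲│   │
│ ╶─┴─╴ │
│↓      │
│ ╶─────┤
│↳ → → B│
└───────┘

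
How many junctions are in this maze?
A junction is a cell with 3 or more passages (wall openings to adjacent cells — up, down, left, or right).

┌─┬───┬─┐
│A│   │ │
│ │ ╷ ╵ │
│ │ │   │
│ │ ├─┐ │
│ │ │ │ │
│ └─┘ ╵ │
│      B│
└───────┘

Checking each cell for number of passages:

Junctions found (3+ passages):
  (1, 3): 3 passages
  (3, 2): 3 passages
Total junctions: 2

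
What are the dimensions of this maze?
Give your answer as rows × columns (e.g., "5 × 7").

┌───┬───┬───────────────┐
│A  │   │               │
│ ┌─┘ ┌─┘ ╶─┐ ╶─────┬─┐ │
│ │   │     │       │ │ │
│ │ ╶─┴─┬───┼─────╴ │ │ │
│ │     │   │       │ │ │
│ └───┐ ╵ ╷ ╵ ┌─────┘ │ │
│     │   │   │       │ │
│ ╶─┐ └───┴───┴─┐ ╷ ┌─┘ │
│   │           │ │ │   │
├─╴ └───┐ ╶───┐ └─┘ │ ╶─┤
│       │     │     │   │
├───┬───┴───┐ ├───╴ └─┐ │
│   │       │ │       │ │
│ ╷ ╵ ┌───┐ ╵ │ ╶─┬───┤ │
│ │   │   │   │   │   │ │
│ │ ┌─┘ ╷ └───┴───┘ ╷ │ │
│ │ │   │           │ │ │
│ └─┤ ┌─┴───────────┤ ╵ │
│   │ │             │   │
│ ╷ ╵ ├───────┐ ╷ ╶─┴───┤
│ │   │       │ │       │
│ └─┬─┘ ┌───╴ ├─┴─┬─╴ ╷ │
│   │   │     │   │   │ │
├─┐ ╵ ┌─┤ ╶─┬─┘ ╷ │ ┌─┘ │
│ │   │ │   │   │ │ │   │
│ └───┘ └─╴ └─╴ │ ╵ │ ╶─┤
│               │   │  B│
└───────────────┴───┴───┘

Counting the maze dimensions:
Rows (vertical): 14
Columns (horizontal): 12
Dimensions: 14 × 12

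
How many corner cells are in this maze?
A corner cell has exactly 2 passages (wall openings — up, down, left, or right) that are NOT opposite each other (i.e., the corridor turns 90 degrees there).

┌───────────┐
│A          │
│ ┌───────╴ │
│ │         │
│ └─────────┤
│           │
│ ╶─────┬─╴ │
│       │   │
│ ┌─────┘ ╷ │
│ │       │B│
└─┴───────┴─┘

Counting corner cells (2 non-opposite passages):
Total corners: 6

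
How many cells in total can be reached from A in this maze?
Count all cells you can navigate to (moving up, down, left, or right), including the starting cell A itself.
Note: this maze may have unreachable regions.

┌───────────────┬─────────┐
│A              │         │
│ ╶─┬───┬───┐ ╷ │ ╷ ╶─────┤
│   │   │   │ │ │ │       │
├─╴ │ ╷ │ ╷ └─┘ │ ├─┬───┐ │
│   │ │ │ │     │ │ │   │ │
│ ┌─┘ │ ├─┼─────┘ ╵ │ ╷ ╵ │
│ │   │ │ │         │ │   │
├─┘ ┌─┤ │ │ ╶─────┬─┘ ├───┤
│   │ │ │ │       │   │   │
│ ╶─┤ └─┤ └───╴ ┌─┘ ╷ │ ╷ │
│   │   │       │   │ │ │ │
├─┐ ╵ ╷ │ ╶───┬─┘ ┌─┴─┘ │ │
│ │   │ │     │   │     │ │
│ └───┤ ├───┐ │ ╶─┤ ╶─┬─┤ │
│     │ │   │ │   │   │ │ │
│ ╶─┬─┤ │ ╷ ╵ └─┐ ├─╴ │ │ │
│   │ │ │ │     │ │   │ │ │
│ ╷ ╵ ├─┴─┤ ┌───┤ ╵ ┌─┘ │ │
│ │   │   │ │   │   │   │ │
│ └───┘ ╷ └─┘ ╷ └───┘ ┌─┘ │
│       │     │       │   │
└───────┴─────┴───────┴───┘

Using BFS/flood-fill to find all reachable cells from A:
Maze size: 11 × 13 = 143 total cells
122 cell(s) are walled off and cannot be reached from A.
Reachable cells: 21

Reachable region (· marks reachable cells):

┌───────────────┬─────────┐
│A · · · · · · ·│         │
│ ╶─┬───┬───┐ ╷ │ ╷ ╶─────┤
│· ·│   │· ·│·│·│ │       │
├─╴ │ ╷ │ ╷ └─┘ │ ├─┬───┐ │
│· ·│ │ │·│· · ·│ │ │   │ │
│ ┌─┘ │ ├─┼─────┘ ╵ │ ╷ ╵ │
│·│   │ │ │         │ │   │
├─┘ ┌─┤ │ │ ╶─────┬─┘ ├───┤
│   │ │ │ │       │   │   │
│ ╶─┤ └─┤ └───╴ ┌─┘ ╷ │ ╷ │
│   │   │       │   │ │ │ │
├─┐ ╵ ╷ │ ╶───┬─┘ ┌─┴─┘ │ │
│ │   │ │     │   │     │ │
│ └───┤ ├───┐ │ ╶─┤ ╶─┬─┤ │
│     │ │   │ │   │   │ │ │
│ ╶─┬─┤ │ ╷ ╵ └─┐ ├─╴ │ │ │
│   │ │ │ │     │ │   │ │ │
│ ╷ ╵ ├─┴─┤ ┌───┤ ╵ ┌─┘ │ │
│ │   │   │ │   │   │   │ │
│ └───┘ ╷ └─┘ ╷ └───┘ ┌─┘ │
│       │     │       │   │
└───────┴─────┴───────┴───┘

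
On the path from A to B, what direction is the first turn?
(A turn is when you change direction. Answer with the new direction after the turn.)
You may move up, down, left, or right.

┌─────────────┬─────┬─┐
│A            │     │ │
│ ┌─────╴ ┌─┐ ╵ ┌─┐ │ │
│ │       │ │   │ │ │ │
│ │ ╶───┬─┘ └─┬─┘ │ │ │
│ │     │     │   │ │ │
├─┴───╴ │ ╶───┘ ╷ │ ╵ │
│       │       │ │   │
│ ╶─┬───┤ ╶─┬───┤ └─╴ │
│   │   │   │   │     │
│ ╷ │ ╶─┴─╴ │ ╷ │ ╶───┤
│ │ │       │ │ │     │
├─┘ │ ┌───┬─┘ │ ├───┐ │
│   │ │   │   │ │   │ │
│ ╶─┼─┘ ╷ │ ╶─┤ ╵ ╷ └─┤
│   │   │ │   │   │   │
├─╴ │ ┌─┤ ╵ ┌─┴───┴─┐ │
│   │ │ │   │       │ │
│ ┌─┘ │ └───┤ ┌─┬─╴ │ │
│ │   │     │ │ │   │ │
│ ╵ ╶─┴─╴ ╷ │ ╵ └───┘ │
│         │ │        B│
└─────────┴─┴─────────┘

Directions: right, right, right, right, down, left, left, left, down, right, right, down, left, left, left, down, right, down, down, left, down, right, down, left, down, down, right, up, right, up, up, right, up, right, down, down, right, up, up, right, up, up, right, down, down, down, right, up, right, down, right, down, down, down
First turn direction: down

Solution:

┌─────────────┬─────┬─┐
│A → → → ↓    │     │ │
│ ┌─────╴ ┌─┐ ╵ ┌─┐ │ │
│ │↓ ← ← ↲│ │   │ │ │ │
│ │ ╶───┬─┘ └─┬─┘ │ │ │
│ │↳ → ↓│     │   │ │ │
├─┴───╴ │ ╶───┘ ╷ │ ╵ │
│↓ ← ← ↲│       │ │   │
│ ╶─┬───┤ ╶─┬───┤ └─╴ │
│↳ ↓│   │   │↱ ↓│     │
│ ╷ │ ╶─┴─╴ │ ╷ │ ╶───┤
│ │↓│       │↑│↓│     │
├─┘ │ ┌───┬─┘ │ ├───┐ │
│↓ ↲│ │↱ ↓│↱ ↑│↓│↱ ↓│ │
│ ╶─┼─┘ ╷ │ ╶─┤ ╵ ╷ └─┤
│↳ ↓│↱ ↑│↓│↑  │↳ ↑│↳ ↓│
├─╴ │ ┌─┤ ╵ ┌─┴───┴─┐ │
│↓ ↲│↑│ │↳ ↑│       │↓│
│ ┌─┘ │ └───┤ ┌─┬─╴ │ │
│↓│↱ ↑│     │ │ │   │↓│
│ ╵ ╶─┴─╴ ╷ │ ╵ └───┘ │
│↳ ↑      │ │        B│
└─────────┴─┴─────────┘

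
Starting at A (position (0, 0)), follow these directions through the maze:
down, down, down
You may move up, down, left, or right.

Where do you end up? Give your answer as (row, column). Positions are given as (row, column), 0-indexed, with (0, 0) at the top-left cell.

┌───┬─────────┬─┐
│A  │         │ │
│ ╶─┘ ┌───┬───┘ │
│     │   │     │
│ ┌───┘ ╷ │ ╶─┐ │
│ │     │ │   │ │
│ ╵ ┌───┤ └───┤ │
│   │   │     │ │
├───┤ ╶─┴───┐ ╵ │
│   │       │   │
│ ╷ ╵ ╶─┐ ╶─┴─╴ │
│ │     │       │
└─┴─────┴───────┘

Following directions step by step:
Start: (0, 0)
  down: (0, 0) → (1, 0)
  down: (1, 0) → (2, 0)
  down: (2, 0) → (3, 0)
Final position: (3, 0)

Path taken:

┌───┬─────────┬─┐
│A  │         │ │
│ ╶─┘ ┌───┬───┘ │
│↓    │   │     │
│ ┌───┘ ╷ │ ╶─┐ │
│↓│     │ │   │ │
│ ╵ ┌───┤ └───┤ │
│B  │   │     │ │
├───┤ ╶─┴───┐ ╵ │
│   │       │   │
│ ╷ ╵ ╶─┐ ╶─┴─╴ │
│ │     │       │
└─┴─────┴───────┘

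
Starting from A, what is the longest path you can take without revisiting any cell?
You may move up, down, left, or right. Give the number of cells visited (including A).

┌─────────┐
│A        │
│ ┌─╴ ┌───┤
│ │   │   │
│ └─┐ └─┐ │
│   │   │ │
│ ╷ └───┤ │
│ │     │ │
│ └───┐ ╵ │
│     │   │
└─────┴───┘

Finding longest simple path using DFS:
Start: (0, 0)
Longest path visits 13 cells
Path: A → down → down → right → down → right → right → down → right → up → up → up → left

Solution:

┌─────────┐
│A        │
│ ┌─╴ ┌───┤
│↓│   │B ↰│
│ └─┐ └─┐ │
│↳ ↓│   │↑│
│ ╷ └───┤ │
│ │↳ → ↓│↑│
│ └───┐ ╵ │
│     │↳ ↑│
└─────┴───┘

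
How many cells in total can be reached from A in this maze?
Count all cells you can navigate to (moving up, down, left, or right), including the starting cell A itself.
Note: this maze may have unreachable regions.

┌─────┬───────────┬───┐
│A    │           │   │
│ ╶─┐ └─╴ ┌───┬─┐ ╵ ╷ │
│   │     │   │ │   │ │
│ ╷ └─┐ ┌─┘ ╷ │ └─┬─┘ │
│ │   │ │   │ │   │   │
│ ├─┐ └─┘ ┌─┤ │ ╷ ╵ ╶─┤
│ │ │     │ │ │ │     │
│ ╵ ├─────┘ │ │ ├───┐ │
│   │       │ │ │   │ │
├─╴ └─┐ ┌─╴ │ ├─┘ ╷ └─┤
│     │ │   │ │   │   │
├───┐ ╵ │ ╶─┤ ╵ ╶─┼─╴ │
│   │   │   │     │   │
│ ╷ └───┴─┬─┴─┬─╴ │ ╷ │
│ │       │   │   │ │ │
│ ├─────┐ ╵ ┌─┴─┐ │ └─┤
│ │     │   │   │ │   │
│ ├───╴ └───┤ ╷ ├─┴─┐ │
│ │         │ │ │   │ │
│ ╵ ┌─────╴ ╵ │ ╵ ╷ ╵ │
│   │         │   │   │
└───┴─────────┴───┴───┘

Using BFS/flood-fill to find all reachable cells from A:
Maze size: 11 × 11 = 121 total cells
All cells are reachable — the maze is fully connected.
Reachable cells: 121

Reachable region (· marks reachable cells):

┌─────┬───────────┬───┐
│A · ·│· · · · · ·│· ·│
│ ╶─┐ └─╴ ┌───┬─┐ ╵ ╷ │
│· ·│· · ·│· ·│·│· ·│·│
│ ╷ └─┐ ┌─┘ ╷ │ └─┬─┘ │
│·│· ·│·│· ·│·│· ·│· ·│
│ ├─┐ └─┘ ┌─┤ │ ╷ ╵ ╶─┤
│·│·│· · ·│·│·│·│· · ·│
│ ╵ ├─────┘ │ │ ├───┐ │
│· ·│· · · ·│·│·│· ·│·│
├─╴ └─┐ ┌─╴ │ ├─┘ ╷ └─┤
│· · ·│·│· ·│·│· ·│· ·│
├───┐ ╵ │ ╶─┤ ╵ ╶─┼─╴ │
│· ·│· ·│· ·│· · ·│· ·│
│ ╷ └───┴─┬─┴─┬─╴ │ ╷ │
│·│· · · ·│· ·│· ·│·│·│
│ ├─────┐ ╵ ┌─┴─┐ │ └─┤
│·│· · ·│· ·│· ·│·│· ·│
│ ├───╴ └───┤ ╷ ├─┴─┐ │
│·│· · · · ·│·│·│· ·│·│
│ ╵ ┌─────╴ ╵ │ ╵ ╷ ╵ │
│· ·│· · · · ·│· ·│· ·│
└───┴─────────┴───┴───┘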